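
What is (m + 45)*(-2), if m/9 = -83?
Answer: 1404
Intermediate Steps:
m = -747 (m = 9*(-83) = -747)
(m + 45)*(-2) = (-747 + 45)*(-2) = -702*(-2) = 1404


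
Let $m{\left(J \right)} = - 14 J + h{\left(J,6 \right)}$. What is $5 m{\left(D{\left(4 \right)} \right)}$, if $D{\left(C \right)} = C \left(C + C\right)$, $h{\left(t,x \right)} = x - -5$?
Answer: $-2185$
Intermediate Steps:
$h{\left(t,x \right)} = 5 + x$ ($h{\left(t,x \right)} = x + 5 = 5 + x$)
$D{\left(C \right)} = 2 C^{2}$ ($D{\left(C \right)} = C 2 C = 2 C^{2}$)
$m{\left(J \right)} = 11 - 14 J$ ($m{\left(J \right)} = - 14 J + \left(5 + 6\right) = - 14 J + 11 = 11 - 14 J$)
$5 m{\left(D{\left(4 \right)} \right)} = 5 \left(11 - 14 \cdot 2 \cdot 4^{2}\right) = 5 \left(11 - 14 \cdot 2 \cdot 16\right) = 5 \left(11 - 448\right) = 5 \left(-437\right) = -2185$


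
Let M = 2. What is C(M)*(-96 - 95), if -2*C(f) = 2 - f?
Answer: 0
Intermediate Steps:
C(f) = -1 + f/2 (C(f) = -(2 - f)/2 = -1 + f/2)
C(M)*(-96 - 95) = (-1 + (½)*2)*(-96 - 95) = (-1 + 1)*(-191) = 0*(-191) = 0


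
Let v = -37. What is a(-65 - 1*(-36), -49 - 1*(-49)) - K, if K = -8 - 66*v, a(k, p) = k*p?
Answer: -2434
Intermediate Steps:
K = 2434 (K = -8 - 66*(-37) = -8 + 2442 = 2434)
a(-65 - 1*(-36), -49 - 1*(-49)) - K = (-65 - 1*(-36))*(-49 - 1*(-49)) - 1*2434 = (-65 + 36)*(-49 + 49) - 2434 = -29*0 - 2434 = 0 - 2434 = -2434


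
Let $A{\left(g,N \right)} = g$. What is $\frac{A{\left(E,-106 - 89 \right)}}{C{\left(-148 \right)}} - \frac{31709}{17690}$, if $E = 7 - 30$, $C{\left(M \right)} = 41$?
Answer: $- \frac{1706939}{725290} \approx -2.3535$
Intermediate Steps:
$E = -23$ ($E = 7 - 30 = -23$)
$\frac{A{\left(E,-106 - 89 \right)}}{C{\left(-148 \right)}} - \frac{31709}{17690} = - \frac{23}{41} - \frac{31709}{17690} = - \frac{1706939}{725290}$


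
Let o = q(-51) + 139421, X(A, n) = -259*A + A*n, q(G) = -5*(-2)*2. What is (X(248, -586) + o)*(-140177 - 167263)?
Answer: 21557385360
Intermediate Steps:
q(G) = 20 (q(G) = 10*2 = 20)
o = 139441 (o = 20 + 139421 = 139441)
(X(248, -586) + o)*(-140177 - 167263) = (248*(-259 - 586) + 139441)*(-140177 - 167263) = (248*(-845) + 139441)*(-307440) = (-209560 + 139441)*(-307440) = -70119*(-307440) = 21557385360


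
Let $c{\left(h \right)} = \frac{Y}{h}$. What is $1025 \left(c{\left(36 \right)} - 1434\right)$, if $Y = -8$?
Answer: $- \frac{13230700}{9} \approx -1.4701 \cdot 10^{6}$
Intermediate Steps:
$c{\left(h \right)} = - \frac{8}{h}$
$1025 \left(c{\left(36 \right)} - 1434\right) = 1025 \left(- \frac{8}{36} - 1434\right) = 1025 \left(\left(-8\right) \frac{1}{36} - 1434\right) = 1025 \left(- \frac{2}{9} - 1434\right) = 1025 \left(- \frac{12908}{9}\right) = - \frac{13230700}{9}$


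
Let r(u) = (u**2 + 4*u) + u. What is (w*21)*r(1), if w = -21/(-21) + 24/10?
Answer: 2142/5 ≈ 428.40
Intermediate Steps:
w = 17/5 (w = -21*(-1/21) + 24*(1/10) = 1 + 12/5 = 17/5 ≈ 3.4000)
r(u) = u**2 + 5*u
(w*21)*r(1) = ((17/5)*21)*(1*(5 + 1)) = 357*(1*6)/5 = (357/5)*6 = 2142/5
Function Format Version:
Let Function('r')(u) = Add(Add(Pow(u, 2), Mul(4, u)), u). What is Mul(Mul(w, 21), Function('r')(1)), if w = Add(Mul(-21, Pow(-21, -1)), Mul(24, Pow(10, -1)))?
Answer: Rational(2142, 5) ≈ 428.40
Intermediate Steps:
w = Rational(17, 5) (w = Add(Mul(-21, Rational(-1, 21)), Mul(24, Rational(1, 10))) = Add(1, Rational(12, 5)) = Rational(17, 5) ≈ 3.4000)
Function('r')(u) = Add(Pow(u, 2), Mul(5, u))
Mul(Mul(w, 21), Function('r')(1)) = Mul(Mul(Rational(17, 5), 21), Mul(1, Add(5, 1))) = Mul(Rational(357, 5), Mul(1, 6)) = Mul(Rational(357, 5), 6) = Rational(2142, 5)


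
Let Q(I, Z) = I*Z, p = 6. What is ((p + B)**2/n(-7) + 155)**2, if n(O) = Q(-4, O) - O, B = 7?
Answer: 31292836/1225 ≈ 25545.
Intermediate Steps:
n(O) = -5*O (n(O) = -4*O - O = -5*O)
((p + B)**2/n(-7) + 155)**2 = ((6 + 7)**2/((-5*(-7))) + 155)**2 = (13**2/35 + 155)**2 = (169*(1/35) + 155)**2 = (169/35 + 155)**2 = (5594/35)**2 = 31292836/1225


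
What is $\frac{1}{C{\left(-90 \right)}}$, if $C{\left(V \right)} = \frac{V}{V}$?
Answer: $1$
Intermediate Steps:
$C{\left(V \right)} = 1$
$\frac{1}{C{\left(-90 \right)}} = 1^{-1} = 1$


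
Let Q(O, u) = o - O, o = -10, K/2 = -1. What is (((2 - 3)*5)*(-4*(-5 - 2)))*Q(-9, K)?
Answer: 140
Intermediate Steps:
K = -2 (K = 2*(-1) = -2)
Q(O, u) = -10 - O
(((2 - 3)*5)*(-4*(-5 - 2)))*Q(-9, K) = (((2 - 3)*5)*(-4*(-5 - 2)))*(-10 - 1*(-9)) = ((-1*5)*(-4*(-7)))*(-10 + 9) = -5*28*(-1) = -140*(-1) = 140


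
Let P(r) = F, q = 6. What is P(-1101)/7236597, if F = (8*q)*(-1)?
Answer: -16/2412199 ≈ -6.6330e-6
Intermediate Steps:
F = -48 (F = (8*6)*(-1) = 48*(-1) = -48)
P(r) = -48
P(-1101)/7236597 = -48/7236597 = -48*1/7236597 = -16/2412199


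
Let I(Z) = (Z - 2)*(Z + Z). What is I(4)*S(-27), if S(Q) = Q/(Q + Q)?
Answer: 8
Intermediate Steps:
S(Q) = ½ (S(Q) = Q/((2*Q)) = Q*(1/(2*Q)) = ½)
I(Z) = 2*Z*(-2 + Z) (I(Z) = (-2 + Z)*(2*Z) = 2*Z*(-2 + Z))
I(4)*S(-27) = (2*4*(-2 + 4))*(½) = (2*4*2)*(½) = 16*(½) = 8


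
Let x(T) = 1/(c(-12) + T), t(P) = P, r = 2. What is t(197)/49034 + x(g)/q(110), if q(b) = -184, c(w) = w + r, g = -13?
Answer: 441369/103755944 ≈ 0.0042539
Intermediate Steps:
c(w) = 2 + w (c(w) = w + 2 = 2 + w)
x(T) = 1/(-10 + T) (x(T) = 1/((2 - 12) + T) = 1/(-10 + T))
t(197)/49034 + x(g)/q(110) = 197/49034 + 1/(-10 - 13*(-184)) = 197*(1/49034) - 1/184/(-23) = 197/49034 - 1/23*(-1/184) = 197/49034 + 1/4232 = 441369/103755944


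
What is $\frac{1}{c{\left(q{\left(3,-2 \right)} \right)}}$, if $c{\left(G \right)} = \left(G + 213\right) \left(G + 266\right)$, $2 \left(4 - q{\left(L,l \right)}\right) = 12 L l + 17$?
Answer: $\frac{4}{290955} \approx 1.3748 \cdot 10^{-5}$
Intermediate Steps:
$q{\left(L,l \right)} = - \frac{9}{2} - 6 L l$ ($q{\left(L,l \right)} = 4 - \frac{12 L l + 17}{2} = 4 - \frac{17 + 12 L l}{2} = 4 - \left(\frac{17}{2} + 6 L l\right) = - \frac{9}{2} - 6 L l$)
$c{\left(G \right)} = \left(213 + G\right) \left(266 + G\right)$
$\frac{1}{c{\left(q{\left(3,-2 \right)} \right)}} = \frac{1}{56658 + \left(- \frac{9}{2} - 18 \left(-2\right)\right)^{2} + 479 \left(- \frac{9}{2} - 18 \left(-2\right)\right)} = \frac{1}{56658 + \left(- \frac{9}{2} + 36\right)^{2} + 479 \left(- \frac{9}{2} + 36\right)} = \frac{1}{56658 + \left(\frac{63}{2}\right)^{2} + 479 \cdot \frac{63}{2}} = \frac{1}{56658 + \frac{3969}{4} + \frac{30177}{2}} = \frac{1}{\frac{290955}{4}} = \frac{4}{290955}$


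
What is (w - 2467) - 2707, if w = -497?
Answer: -5671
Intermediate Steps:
(w - 2467) - 2707 = (-497 - 2467) - 2707 = -2964 - 2707 = -5671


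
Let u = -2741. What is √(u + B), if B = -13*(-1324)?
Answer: √14471 ≈ 120.30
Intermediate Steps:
B = 17212
√(u + B) = √(-2741 + 17212) = √14471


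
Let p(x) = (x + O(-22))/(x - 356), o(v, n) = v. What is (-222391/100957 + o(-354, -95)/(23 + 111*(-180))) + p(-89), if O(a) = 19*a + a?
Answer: -893292100884/896585487805 ≈ -0.99633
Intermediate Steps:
O(a) = 20*a
p(x) = (-440 + x)/(-356 + x) (p(x) = (x + 20*(-22))/(x - 356) = (x - 440)/(-356 + x) = (-440 + x)/(-356 + x))
(-222391/100957 + o(-354, -95)/(23 + 111*(-180))) + p(-89) = (-222391/100957 - 354/(23 + 111*(-180))) + (-440 - 89)/(-356 - 89) = (-222391*1/100957 - 354/(23 - 19980)) - 529/(-445) = (-222391/100957 - 354/(-19957)) - 1/445*(-529) = (-222391/100957 - 354*(-1/19957)) + 529/445 = (-222391/100957 + 354/19957) + 529/445 = -4402518409/2014798849 + 529/445 = -893292100884/896585487805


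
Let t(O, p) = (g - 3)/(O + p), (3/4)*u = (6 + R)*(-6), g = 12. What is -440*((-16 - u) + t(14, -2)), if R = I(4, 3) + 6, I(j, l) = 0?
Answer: -35530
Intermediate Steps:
R = 6 (R = 0 + 6 = 6)
u = -96 (u = 4*((6 + 6)*(-6))/3 = 4*(12*(-6))/3 = (4/3)*(-72) = -96)
t(O, p) = 9/(O + p) (t(O, p) = (12 - 3)/(O + p) = 9/(O + p))
-440*((-16 - u) + t(14, -2)) = -440*((-16 - 1*(-96)) + 9/(14 - 2)) = -440*((-16 + 96) + 9/12) = -440*(80 + 9*(1/12)) = -440*(80 + ¾) = -440*323/4 = -35530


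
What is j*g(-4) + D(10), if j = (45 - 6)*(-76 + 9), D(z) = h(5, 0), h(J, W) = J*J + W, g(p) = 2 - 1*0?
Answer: -5201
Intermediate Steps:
g(p) = 2 (g(p) = 2 + 0 = 2)
h(J, W) = W + J**2 (h(J, W) = J**2 + W = W + J**2)
D(z) = 25 (D(z) = 0 + 5**2 = 0 + 25 = 25)
j = -2613 (j = 39*(-67) = -2613)
j*g(-4) + D(10) = -2613*2 + 25 = -5226 + 25 = -5201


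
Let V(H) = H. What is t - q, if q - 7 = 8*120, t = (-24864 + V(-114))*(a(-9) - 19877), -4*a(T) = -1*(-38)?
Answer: 496724030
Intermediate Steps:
a(T) = -19/2 (a(T) = -(-1)*(-38)/4 = -1/4*38 = -19/2)
t = 496724997 (t = (-24864 - 114)*(-19/2 - 19877) = -24978*(-39773/2) = 496724997)
q = 967 (q = 7 + 8*120 = 7 + 960 = 967)
t - q = 496724997 - 1*967 = 496724997 - 967 = 496724030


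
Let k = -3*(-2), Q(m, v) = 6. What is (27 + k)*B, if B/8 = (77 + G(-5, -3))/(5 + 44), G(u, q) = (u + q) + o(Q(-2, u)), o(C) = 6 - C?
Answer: 18216/49 ≈ 371.75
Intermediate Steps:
k = 6
G(u, q) = q + u (G(u, q) = (u + q) + (6 - 1*6) = (q + u) + (6 - 6) = (q + u) + 0 = q + u)
B = 552/49 (B = 8*((77 + (-3 - 5))/(5 + 44)) = 8*((77 - 8)/49) = 8*(69*(1/49)) = 8*(69/49) = 552/49 ≈ 11.265)
(27 + k)*B = (27 + 6)*(552/49) = 33*(552/49) = 18216/49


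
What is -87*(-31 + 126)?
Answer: -8265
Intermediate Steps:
-87*(-31 + 126) = -87*95 = -8265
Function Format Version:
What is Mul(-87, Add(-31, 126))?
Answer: -8265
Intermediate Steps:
Mul(-87, Add(-31, 126)) = Mul(-87, 95) = -8265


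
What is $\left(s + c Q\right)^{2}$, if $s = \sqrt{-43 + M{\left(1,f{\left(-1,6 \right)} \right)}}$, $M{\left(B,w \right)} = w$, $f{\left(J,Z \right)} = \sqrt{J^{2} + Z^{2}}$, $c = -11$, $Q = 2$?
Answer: $\left(22 - i \sqrt{43 - \sqrt{37}}\right)^{2} \approx 447.08 - 267.34 i$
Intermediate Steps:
$s = \sqrt{-43 + \sqrt{37}}$ ($s = \sqrt{-43 + \sqrt{\left(-1\right)^{2} + 6^{2}}} = \sqrt{-43 + \sqrt{1 + 36}} = \sqrt{-43 + \sqrt{37}} \approx 6.076 i$)
$\left(s + c Q\right)^{2} = \left(\sqrt{-43 + \sqrt{37}} - 22\right)^{2} = \left(-22 + \sqrt{-43 + \sqrt{37}}\right)^{2}$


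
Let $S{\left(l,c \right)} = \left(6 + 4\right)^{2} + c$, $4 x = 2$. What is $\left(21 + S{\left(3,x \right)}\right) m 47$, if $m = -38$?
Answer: $-216999$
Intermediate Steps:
$x = \frac{1}{2}$ ($x = \frac{1}{4} \cdot 2 = \frac{1}{2} \approx 0.5$)
$S{\left(l,c \right)} = 100 + c$ ($S{\left(l,c \right)} = 10^{2} + c = 100 + c$)
$\left(21 + S{\left(3,x \right)}\right) m 47 = \left(21 + \left(100 + \frac{1}{2}\right)\right) \left(-38\right) 47 = \left(21 + \frac{201}{2}\right) \left(-38\right) 47 = \frac{243}{2} \left(-38\right) 47 = \left(-4617\right) 47 = -216999$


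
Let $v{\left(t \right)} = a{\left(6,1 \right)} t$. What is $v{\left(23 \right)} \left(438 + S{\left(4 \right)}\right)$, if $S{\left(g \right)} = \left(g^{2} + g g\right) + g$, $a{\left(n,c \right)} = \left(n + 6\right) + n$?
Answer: $196236$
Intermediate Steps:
$a{\left(n,c \right)} = 6 + 2 n$ ($a{\left(n,c \right)} = \left(6 + n\right) + n = 6 + 2 n$)
$S{\left(g \right)} = g + 2 g^{2}$ ($S{\left(g \right)} = \left(g^{2} + g^{2}\right) + g = 2 g^{2} + g = g + 2 g^{2}$)
$v{\left(t \right)} = 18 t$ ($v{\left(t \right)} = \left(6 + 2 \cdot 6\right) t = \left(6 + 12\right) t = 18 t$)
$v{\left(23 \right)} \left(438 + S{\left(4 \right)}\right) = 18 \cdot 23 \left(438 + 4 \left(1 + 2 \cdot 4\right)\right) = 414 \left(438 + 4 \left(1 + 8\right)\right) = 414 \left(438 + 4 \cdot 9\right) = 414 \left(438 + 36\right) = 414 \cdot 474 = 196236$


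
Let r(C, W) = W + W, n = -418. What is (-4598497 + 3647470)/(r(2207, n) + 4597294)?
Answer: -41349/199846 ≈ -0.20690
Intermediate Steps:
r(C, W) = 2*W
(-4598497 + 3647470)/(r(2207, n) + 4597294) = (-4598497 + 3647470)/(2*(-418) + 4597294) = -951027/(-836 + 4597294) = -951027/4596458 = -951027*1/4596458 = -41349/199846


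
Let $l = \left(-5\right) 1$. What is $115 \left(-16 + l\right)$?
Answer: $-2415$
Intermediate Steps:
$l = -5$
$115 \left(-16 + l\right) = 115 \left(-16 - 5\right) = 115 \left(-21\right) = -2415$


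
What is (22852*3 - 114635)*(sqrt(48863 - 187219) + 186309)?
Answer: -8584932411 - 92158*I*sqrt(34589) ≈ -8.5849e+9 - 1.714e+7*I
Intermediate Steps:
(22852*3 - 114635)*(sqrt(48863 - 187219) + 186309) = (68556 - 114635)*(sqrt(-138356) + 186309) = -46079*(2*I*sqrt(34589) + 186309) = -46079*(186309 + 2*I*sqrt(34589)) = -8584932411 - 92158*I*sqrt(34589)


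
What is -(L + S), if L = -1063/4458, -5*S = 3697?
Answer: 16486541/22290 ≈ 739.64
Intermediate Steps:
S = -3697/5 (S = -⅕*3697 = -3697/5 ≈ -739.40)
L = -1063/4458 (L = -1063*1/4458 = -1063/4458 ≈ -0.23845)
-(L + S) = -(-1063/4458 - 3697/5) = -1*(-16486541/22290) = 16486541/22290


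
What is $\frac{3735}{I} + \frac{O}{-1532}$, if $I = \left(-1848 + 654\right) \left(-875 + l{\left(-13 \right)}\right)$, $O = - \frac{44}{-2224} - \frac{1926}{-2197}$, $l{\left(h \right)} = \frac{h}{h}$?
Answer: $\frac{487242726071}{162741429768112} \approx 0.002994$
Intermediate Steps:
$l{\left(h \right)} = 1$
$O = \frac{1095023}{1221532}$ ($O = \left(-44\right) \left(- \frac{1}{2224}\right) - - \frac{1926}{2197} = \frac{11}{556} + \frac{1926}{2197} = \frac{1095023}{1221532} \approx 0.89643$)
$I = 1043556$ ($I = \left(-1848 + 654\right) \left(-875 + 1\right) = \left(-1194\right) \left(-874\right) = 1043556$)
$\frac{3735}{I} + \frac{O}{-1532} = \frac{3735}{1043556} + \frac{1095023}{1221532 \left(-1532\right)} = 3735 \cdot \frac{1}{1043556} + \frac{1095023}{1221532} \left(- \frac{1}{1532}\right) = \frac{1245}{347852} - \frac{1095023}{1871387024} = \frac{487242726071}{162741429768112}$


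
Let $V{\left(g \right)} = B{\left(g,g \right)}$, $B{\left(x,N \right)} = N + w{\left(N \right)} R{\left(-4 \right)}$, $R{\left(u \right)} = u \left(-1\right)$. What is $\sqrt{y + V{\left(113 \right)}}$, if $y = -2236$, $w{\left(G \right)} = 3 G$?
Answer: $i \sqrt{767} \approx 27.695 i$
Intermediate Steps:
$R{\left(u \right)} = - u$
$B{\left(x,N \right)} = 13 N$ ($B{\left(x,N \right)} = N + 3 N \left(\left(-1\right) \left(-4\right)\right) = N + 3 N 4 = N + 12 N = 13 N$)
$V{\left(g \right)} = 13 g$
$\sqrt{y + V{\left(113 \right)}} = \sqrt{-2236 + 13 \cdot 113} = \sqrt{-2236 + 1469} = \sqrt{-767} = i \sqrt{767}$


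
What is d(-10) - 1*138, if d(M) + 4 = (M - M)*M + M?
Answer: -152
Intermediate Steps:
d(M) = -4 + M (d(M) = -4 + ((M - M)*M + M) = -4 + (0*M + M) = -4 + (0 + M) = -4 + M)
d(-10) - 1*138 = (-4 - 10) - 1*138 = -14 - 138 = -152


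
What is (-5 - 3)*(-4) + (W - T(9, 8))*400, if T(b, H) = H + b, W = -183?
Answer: -79968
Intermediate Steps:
(-5 - 3)*(-4) + (W - T(9, 8))*400 = (-5 - 3)*(-4) + (-183 - (8 + 9))*400 = -8*(-4) + (-183 - 1*17)*400 = 32 + (-183 - 17)*400 = 32 - 200*400 = 32 - 80000 = -79968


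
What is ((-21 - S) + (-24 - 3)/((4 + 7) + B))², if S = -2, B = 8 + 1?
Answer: 165649/400 ≈ 414.12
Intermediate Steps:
B = 9
((-21 - S) + (-24 - 3)/((4 + 7) + B))² = ((-21 - 1*(-2)) + (-24 - 3)/((4 + 7) + 9))² = ((-21 + 2) - 27/(11 + 9))² = (-19 - 27/20)² = (-407/20)² = 165649/400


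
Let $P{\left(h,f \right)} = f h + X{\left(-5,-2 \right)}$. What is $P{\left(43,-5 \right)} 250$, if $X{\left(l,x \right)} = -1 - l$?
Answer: $-52750$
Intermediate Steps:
$P{\left(h,f \right)} = 4 + f h$ ($P{\left(h,f \right)} = f h - -4 = f h + \left(-1 + 5\right) = f h + 4 = 4 + f h$)
$P{\left(43,-5 \right)} 250 = \left(4 - 215\right) 250 = \left(-211\right) 250 = -52750$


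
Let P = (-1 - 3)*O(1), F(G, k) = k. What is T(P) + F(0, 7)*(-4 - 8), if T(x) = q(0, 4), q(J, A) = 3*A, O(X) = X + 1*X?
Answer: -72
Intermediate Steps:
O(X) = 2*X (O(X) = X + X = 2*X)
P = -8 (P = (-1 - 3)*(2*1) = -4*2 = -8)
T(x) = 12 (T(x) = 3*4 = 12)
T(P) + F(0, 7)*(-4 - 8) = 12 + 7*(-4 - 8) = 12 + 7*(-12) = 12 - 84 = -72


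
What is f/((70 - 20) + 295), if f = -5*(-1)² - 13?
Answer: -6/115 ≈ -0.052174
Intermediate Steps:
f = -18 (f = -5*1 - 13 = -5 - 13 = -18)
f/((70 - 20) + 295) = -18/((70 - 20) + 295) = -18/(50 + 295) = -18/345 = -18*1/345 = -6/115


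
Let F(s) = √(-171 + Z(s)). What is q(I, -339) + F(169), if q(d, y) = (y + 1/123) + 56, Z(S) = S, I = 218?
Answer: -34808/123 + I*√2 ≈ -282.99 + 1.4142*I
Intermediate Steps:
q(d, y) = 6889/123 + y (q(d, y) = (y + 1/123) + 56 = (1/123 + y) + 56 = 6889/123 + y)
F(s) = √(-171 + s)
q(I, -339) + F(169) = (6889/123 - 339) + √(-171 + 169) = -34808/123 + √(-2) = -34808/123 + I*√2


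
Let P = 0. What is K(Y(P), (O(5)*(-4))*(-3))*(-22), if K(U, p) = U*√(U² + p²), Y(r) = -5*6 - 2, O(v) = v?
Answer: 47872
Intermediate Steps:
Y(r) = -32 (Y(r) = -30 - 2 = -32)
K(Y(P), (O(5)*(-4))*(-3))*(-22) = -32*√((-32)² + ((5*(-4))*(-3))²)*(-22) = -32*√(1024 + (-20*(-3))²)*(-22) = -32*√(1024 + 60²)*(-22) = -32*√(1024 + 3600)*(-22) = -32*√4624*(-22) = -32*68*(-22) = -2176*(-22) = 47872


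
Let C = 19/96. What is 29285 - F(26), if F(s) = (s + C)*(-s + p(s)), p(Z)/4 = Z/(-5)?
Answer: 488177/16 ≈ 30511.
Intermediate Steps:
p(Z) = -4*Z/5 (p(Z) = 4*(Z/(-5)) = 4*(Z*(-⅕)) = 4*(-Z/5) = -4*Z/5)
C = 19/96 (C = 19*(1/96) = 19/96 ≈ 0.19792)
F(s) = -9*s*(19/96 + s)/5 (F(s) = (s + 19/96)*(-s - 4*s/5) = (19/96 + s)*(-9*s/5) = -9*s*(19/96 + s)/5)
29285 - F(26) = 29285 - 3*26*(-19 - 96*26)/160 = 29285 - 3*26*(-19 - 2496)/160 = 29285 - 3*26*(-2515)/160 = 29285 - 1*(-19617/16) = 29285 + 19617/16 = 488177/16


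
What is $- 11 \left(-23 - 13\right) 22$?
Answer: $8712$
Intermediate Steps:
$- 11 \left(-23 - 13\right) 22 = \left(-11\right) \left(-36\right) 22 = 396 \cdot 22 = 8712$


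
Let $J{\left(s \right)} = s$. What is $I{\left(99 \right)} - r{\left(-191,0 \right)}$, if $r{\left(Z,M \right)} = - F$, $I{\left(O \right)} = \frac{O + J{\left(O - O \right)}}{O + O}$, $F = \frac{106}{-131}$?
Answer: $- \frac{81}{262} \approx -0.30916$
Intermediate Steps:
$F = - \frac{106}{131}$ ($F = 106 \left(- \frac{1}{131}\right) = - \frac{106}{131} \approx -0.80916$)
$I{\left(O \right)} = \frac{1}{2}$ ($I{\left(O \right)} = \frac{O + \left(O - O\right)}{O + O} = \frac{O + 0}{2 O} = O \frac{1}{2 O} = \frac{1}{2}$)
$r{\left(Z,M \right)} = \frac{106}{131}$ ($r{\left(Z,M \right)} = \left(-1\right) \left(- \frac{106}{131}\right) = \frac{106}{131}$)
$I{\left(99 \right)} - r{\left(-191,0 \right)} = \frac{1}{2} - \frac{106}{131} = - \frac{81}{262}$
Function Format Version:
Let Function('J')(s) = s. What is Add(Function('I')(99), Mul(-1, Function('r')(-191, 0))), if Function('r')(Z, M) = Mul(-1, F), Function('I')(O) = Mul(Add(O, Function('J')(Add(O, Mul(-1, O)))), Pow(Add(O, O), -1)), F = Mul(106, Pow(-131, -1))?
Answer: Rational(-81, 262) ≈ -0.30916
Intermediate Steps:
F = Rational(-106, 131) (F = Mul(106, Rational(-1, 131)) = Rational(-106, 131) ≈ -0.80916)
Function('I')(O) = Rational(1, 2) (Function('I')(O) = Mul(Add(O, Add(O, Mul(-1, O))), Pow(Add(O, O), -1)) = Mul(Add(O, 0), Pow(Mul(2, O), -1)) = Mul(O, Mul(Rational(1, 2), Pow(O, -1))) = Rational(1, 2))
Function('r')(Z, M) = Rational(106, 131) (Function('r')(Z, M) = Mul(-1, Rational(-106, 131)) = Rational(106, 131))
Add(Function('I')(99), Mul(-1, Function('r')(-191, 0))) = Add(Rational(1, 2), Mul(-1, Rational(106, 131))) = Add(Rational(1, 2), Rational(-106, 131)) = Rational(-81, 262)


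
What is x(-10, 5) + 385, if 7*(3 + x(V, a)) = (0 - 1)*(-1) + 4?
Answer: 2679/7 ≈ 382.71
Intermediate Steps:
x(V, a) = -16/7 (x(V, a) = -3 + ((0 - 1)*(-1) + 4)/7 = -3 + (-1*(-1) + 4)/7 = -3 + (1 + 4)/7 = -3 + (⅐)*5 = -3 + 5/7 = -16/7)
x(-10, 5) + 385 = -16/7 + 385 = 2679/7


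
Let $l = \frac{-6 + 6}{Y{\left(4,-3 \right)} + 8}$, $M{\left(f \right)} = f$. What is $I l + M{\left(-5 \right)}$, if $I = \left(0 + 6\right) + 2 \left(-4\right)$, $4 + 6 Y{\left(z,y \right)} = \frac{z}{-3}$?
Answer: $-5$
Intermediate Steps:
$Y{\left(z,y \right)} = - \frac{2}{3} - \frac{z}{18}$ ($Y{\left(z,y \right)} = - \frac{2}{3} + \frac{z \frac{1}{-3}}{6} = - \frac{2}{3} + \frac{z \left(- \frac{1}{3}\right)}{6} = - \frac{2}{3} + \frac{\left(- \frac{1}{3}\right) z}{6} = - \frac{2}{3} - \frac{z}{18}$)
$I = -2$ ($I = 6 - 8 = -2$)
$l = 0$ ($l = \frac{-6 + 6}{\left(- \frac{2}{3} - \frac{2}{9}\right) + 8} = \frac{0}{\left(- \frac{2}{3} - \frac{2}{9}\right) + 8} = \frac{0}{- \frac{8}{9} + 8} = \frac{0}{\frac{64}{9}} = 0 \cdot \frac{9}{64} = 0$)
$I l + M{\left(-5 \right)} = \left(-2\right) 0 - 5 = 0 - 5 = -5$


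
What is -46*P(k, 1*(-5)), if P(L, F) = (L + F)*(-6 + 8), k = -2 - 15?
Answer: 2024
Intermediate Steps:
k = -17
P(L, F) = 2*F + 2*L (P(L, F) = (F + L)*2 = 2*F + 2*L)
-46*P(k, 1*(-5)) = -46*(2*(1*(-5)) + 2*(-17)) = -46*(2*(-5) - 34) = -46*(-10 - 34) = -46*(-44) = 2024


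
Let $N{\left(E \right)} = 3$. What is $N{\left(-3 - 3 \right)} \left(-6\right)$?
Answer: $-18$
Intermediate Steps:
$N{\left(-3 - 3 \right)} \left(-6\right) = 3 \left(-6\right) = -18$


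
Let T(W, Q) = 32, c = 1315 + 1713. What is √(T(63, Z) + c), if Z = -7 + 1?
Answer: 6*√85 ≈ 55.317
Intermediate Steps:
c = 3028
Z = -6
√(T(63, Z) + c) = √(32 + 3028) = √3060 = 6*√85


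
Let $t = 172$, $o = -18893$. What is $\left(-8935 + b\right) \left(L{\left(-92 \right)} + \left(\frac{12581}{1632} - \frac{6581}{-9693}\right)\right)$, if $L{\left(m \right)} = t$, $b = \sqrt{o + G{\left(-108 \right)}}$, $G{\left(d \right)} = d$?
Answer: $- \frac{8498828137565}{5272992} + \frac{951183899 i \sqrt{19001}}{5272992} \approx -1.6118 \cdot 10^{6} + 24865.0 i$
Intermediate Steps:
$b = i \sqrt{19001}$ ($b = \sqrt{-18893 - 108} = \sqrt{-19001} = i \sqrt{19001} \approx 137.84 i$)
$L{\left(m \right)} = 172$
$\left(-8935 + b\right) \left(L{\left(-92 \right)} + \left(\frac{12581}{1632} - \frac{6581}{-9693}\right)\right) = \left(-8935 + i \sqrt{19001}\right) \left(172 + \left(\frac{12581}{1632} - \frac{6581}{-9693}\right)\right) = \left(-8935 + i \sqrt{19001}\right) \left(172 + \left(12581 \cdot \frac{1}{1632} - - \frac{6581}{9693}\right)\right) = \left(-8935 + i \sqrt{19001}\right) \left(172 + \left(\frac{12581}{1632} + \frac{6581}{9693}\right)\right) = \left(-8935 + i \sqrt{19001}\right) \left(172 + \frac{44229275}{5272992}\right) = \left(-8935 + i \sqrt{19001}\right) \frac{951183899}{5272992} = - \frac{8498828137565}{5272992} + \frac{951183899 i \sqrt{19001}}{5272992}$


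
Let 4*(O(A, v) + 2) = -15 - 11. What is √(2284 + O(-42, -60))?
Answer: √9102/2 ≈ 47.702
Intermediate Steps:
O(A, v) = -17/2 (O(A, v) = -2 + (-15 - 11)/4 = -2 + (¼)*(-26) = -2 - 13/2 = -17/2)
√(2284 + O(-42, -60)) = √(2284 - 17/2) = √(4551/2) = √9102/2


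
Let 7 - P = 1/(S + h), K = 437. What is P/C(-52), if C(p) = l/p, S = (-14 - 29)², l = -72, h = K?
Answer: 208013/41148 ≈ 5.0552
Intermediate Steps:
h = 437
S = 1849 (S = (-43)² = 1849)
P = 16001/2286 (P = 7 - 1/(1849 + 437) = 7 - 1/2286 = 16001/2286 ≈ 6.9996)
C(p) = -72/p
P/C(-52) = 16001/(2286*((-72/(-52)))) = 16001/(2286*((-72*(-1/52)))) = 16001/(2286*(18/13)) = (16001/2286)*(13/18) = 208013/41148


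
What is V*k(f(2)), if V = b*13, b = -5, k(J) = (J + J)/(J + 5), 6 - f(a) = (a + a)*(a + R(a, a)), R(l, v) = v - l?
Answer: 260/3 ≈ 86.667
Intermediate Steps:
f(a) = 6 - 2*a**2 (f(a) = 6 - (a + a)*(a + (a - a)) = 6 - 2*a*(a + 0) = 6 - 2*a*a = 6 - 2*a**2)
k(J) = 2*J/(5 + J) (k(J) = (2*J)/(5 + J) = 2*J/(5 + J))
V = -65 (V = -5*13 = -65)
V*k(f(2)) = -130*(6 - 2*2**2)/(5 + (6 - 2*2**2)) = -130*(6 - 2*4)/(5 + (6 - 2*4)) = -130*(6 - 8)/(5 + (6 - 8)) = -130*(-2)/(5 - 2) = -130*(-2)/3 = -65*(-4/3) = 260/3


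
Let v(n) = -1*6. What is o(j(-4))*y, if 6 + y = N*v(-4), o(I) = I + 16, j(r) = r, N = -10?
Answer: 648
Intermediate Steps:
o(I) = 16 + I
v(n) = -6
y = 54 (y = -6 - 10*(-6) = -6 + 60 = 54)
o(j(-4))*y = (16 - 4)*54 = 12*54 = 648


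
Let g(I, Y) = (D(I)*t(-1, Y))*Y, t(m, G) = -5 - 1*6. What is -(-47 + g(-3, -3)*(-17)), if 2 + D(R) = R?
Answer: -2758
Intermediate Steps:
D(R) = -2 + R
t(m, G) = -11 (t(m, G) = -5 - 6 = -11)
g(I, Y) = Y*(22 - 11*I) (g(I, Y) = ((-2 + I)*(-11))*Y = (22 - 11*I)*Y = Y*(22 - 11*I))
-(-47 + g(-3, -3)*(-17)) = -(-47 + (11*(-3)*(2 - 1*(-3)))*(-17)) = -(-47 + (11*(-3)*(2 + 3))*(-17)) = -(-47 + (11*(-3)*5)*(-17)) = -(-47 - 165*(-17)) = -(-47 + 2805) = -1*2758 = -2758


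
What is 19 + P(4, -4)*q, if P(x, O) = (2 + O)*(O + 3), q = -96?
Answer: -173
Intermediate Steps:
P(x, O) = (2 + O)*(3 + O)
19 + P(4, -4)*q = 19 + (6 + (-4)² + 5*(-4))*(-96) = 19 + (6 + 16 - 20)*(-96) = 19 + 2*(-96) = 19 - 192 = -173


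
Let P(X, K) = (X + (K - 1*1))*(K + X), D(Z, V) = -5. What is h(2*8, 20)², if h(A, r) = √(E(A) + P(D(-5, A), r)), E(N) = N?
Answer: 226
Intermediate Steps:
P(X, K) = (K + X)*(-1 + K + X) (P(X, K) = (X + (K - 1))*(K + X) = (X + (-1 + K))*(K + X) = (-1 + K + X)*(K + X) = (K + X)*(-1 + K + X))
h(A, r) = √(30 + A + r² - 11*r) (h(A, r) = √(A + (r² + (-5)² - r - 1*(-5) + 2*r*(-5))) = √(A + (r² + 25 - r + 5 - 10*r)) = √(A + (30 + r² - 11*r)) = √(30 + A + r² - 11*r))
h(2*8, 20)² = (√(30 + 2*8 + 20² - 11*20))² = (√(30 + 16 + 400 - 220))² = (√226)² = 226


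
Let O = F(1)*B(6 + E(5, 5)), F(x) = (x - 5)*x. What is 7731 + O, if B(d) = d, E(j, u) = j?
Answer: 7687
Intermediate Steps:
F(x) = x*(-5 + x) (F(x) = (-5 + x)*x = x*(-5 + x))
O = -44 (O = (1*(-5 + 1))*(6 + 5) = (1*(-4))*11 = -4*11 = -44)
7731 + O = 7731 - 44 = 7687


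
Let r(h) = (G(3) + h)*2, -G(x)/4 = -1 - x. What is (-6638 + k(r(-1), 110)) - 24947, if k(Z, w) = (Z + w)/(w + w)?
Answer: -347428/11 ≈ -31584.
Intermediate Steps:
G(x) = 4 + 4*x (G(x) = -4*(-1 - x) = 4 + 4*x)
r(h) = 32 + 2*h (r(h) = ((4 + 4*3) + h)*2 = ((4 + 12) + h)*2 = (16 + h)*2 = 32 + 2*h)
k(Z, w) = (Z + w)/(2*w) (k(Z, w) = (Z + w)/((2*w)) = (Z + w)*(1/(2*w)) = (Z + w)/(2*w))
(-6638 + k(r(-1), 110)) - 24947 = (-6638 + (½)*((32 + 2*(-1)) + 110)/110) - 24947 = (-6638 + (½)*(1/110)*((32 - 2) + 110)) - 24947 = (-6638 + (½)*(1/110)*(30 + 110)) - 24947 = (-6638 + (½)*(1/110)*140) - 24947 = (-6638 + 7/11) - 24947 = -73011/11 - 24947 = -347428/11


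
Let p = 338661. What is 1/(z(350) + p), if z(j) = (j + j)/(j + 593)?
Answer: 943/319358023 ≈ 2.9528e-6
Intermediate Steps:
z(j) = 2*j/(593 + j) (z(j) = (2*j)/(593 + j) = 2*j/(593 + j))
1/(z(350) + p) = 1/(2*350/(593 + 350) + 338661) = 1/(2*350/943 + 338661) = 1/(2*350*(1/943) + 338661) = 1/(700/943 + 338661) = 1/(319358023/943) = 943/319358023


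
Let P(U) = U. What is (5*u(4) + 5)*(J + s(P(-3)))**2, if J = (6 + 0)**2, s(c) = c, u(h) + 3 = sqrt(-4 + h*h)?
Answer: -10890 + 10890*sqrt(3) ≈ 7972.0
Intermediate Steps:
u(h) = -3 + sqrt(-4 + h**2) (u(h) = -3 + sqrt(-4 + h*h) = -3 + sqrt(-4 + h**2))
J = 36 (J = 6**2 = 36)
(5*u(4) + 5)*(J + s(P(-3)))**2 = (5*(-3 + sqrt(-4 + 4**2)) + 5)*(36 - 3)**2 = (5*(-3 + sqrt(-4 + 16)) + 5)*33**2 = (5*(-3 + sqrt(12)) + 5)*1089 = (5*(-3 + 2*sqrt(3)) + 5)*1089 = ((-15 + 10*sqrt(3)) + 5)*1089 = (-10 + 10*sqrt(3))*1089 = -10890 + 10890*sqrt(3)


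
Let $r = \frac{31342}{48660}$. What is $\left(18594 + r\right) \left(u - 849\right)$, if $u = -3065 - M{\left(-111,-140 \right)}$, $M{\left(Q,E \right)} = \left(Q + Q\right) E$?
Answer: $- \frac{7915777369427}{12165} \approx -6.507 \cdot 10^{8}$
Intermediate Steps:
$M{\left(Q,E \right)} = 2 E Q$ ($M{\left(Q,E \right)} = 2 Q E = 2 E Q$)
$u = -34145$ ($u = -3065 - 2 \left(-140\right) \left(-111\right) = -3065 - 31080 = -34145$)
$r = \frac{15671}{24330}$ ($r = 31342 \cdot \frac{1}{48660} = \frac{15671}{24330} \approx 0.6441$)
$\left(18594 + r\right) \left(u - 849\right) = \left(18594 + \frac{15671}{24330}\right) \left(-34145 - 849\right) = \frac{452407691}{24330} \left(-34994\right) = - \frac{7915777369427}{12165}$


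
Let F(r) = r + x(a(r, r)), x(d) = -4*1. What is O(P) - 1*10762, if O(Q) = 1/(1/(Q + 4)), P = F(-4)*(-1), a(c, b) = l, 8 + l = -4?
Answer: -10750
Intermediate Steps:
l = -12 (l = -8 - 4 = -12)
a(c, b) = -12
x(d) = -4
F(r) = -4 + r (F(r) = r - 4 = -4 + r)
P = 8 (P = (-4 - 4)*(-1) = -8*(-1) = 8)
O(Q) = 4 + Q (O(Q) = 1/(1/(4 + Q)) = 4 + Q)
O(P) - 1*10762 = (4 + 8) - 1*10762 = 12 - 10762 = -10750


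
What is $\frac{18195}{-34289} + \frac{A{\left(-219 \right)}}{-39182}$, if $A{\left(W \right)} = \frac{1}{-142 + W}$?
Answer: $- \frac{257362818601}{485007686878} \approx -0.53064$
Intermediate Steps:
$\frac{18195}{-34289} + \frac{A{\left(-219 \right)}}{-39182} = \frac{18195}{-34289} + \frac{1}{\left(-142 - 219\right) \left(-39182\right)} = 18195 \left(- \frac{1}{34289}\right) + \frac{1}{-361} \left(- \frac{1}{39182}\right) = - \frac{18195}{34289} - - \frac{1}{14144702} = - \frac{18195}{34289} + \frac{1}{14144702} = - \frac{257362818601}{485007686878}$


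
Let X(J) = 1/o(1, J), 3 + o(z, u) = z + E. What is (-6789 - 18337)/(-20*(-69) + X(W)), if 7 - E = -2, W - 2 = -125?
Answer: -175882/9661 ≈ -18.205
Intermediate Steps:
W = -123 (W = 2 - 125 = -123)
E = 9 (E = 7 - 1*(-2) = 7 + 2 = 9)
o(z, u) = 6 + z (o(z, u) = -3 + (z + 9) = -3 + (9 + z) = 6 + z)
X(J) = 1/7 (X(J) = 1/(6 + 1) = 1/7)
(-6789 - 18337)/(-20*(-69) + X(W)) = (-6789 - 18337)/(-20*(-69) + 1/7) = -25126/(1380 + 1/7) = -25126/9661/7 = -25126*7/9661 = -175882/9661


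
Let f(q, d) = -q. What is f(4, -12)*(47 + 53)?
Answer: -400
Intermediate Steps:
f(4, -12)*(47 + 53) = (-1*4)*(47 + 53) = -4*100 = -400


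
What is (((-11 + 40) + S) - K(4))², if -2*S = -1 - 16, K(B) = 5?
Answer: 4225/4 ≈ 1056.3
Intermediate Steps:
S = 17/2 (S = -(-1 - 16)/2 = -½*(-17) = 17/2 ≈ 8.5000)
(((-11 + 40) + S) - K(4))² = (((-11 + 40) + 17/2) - 1*5)² = ((29 + 17/2) - 5)² = (75/2 - 5)² = (65/2)² = 4225/4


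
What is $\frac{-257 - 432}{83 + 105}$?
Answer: $- \frac{689}{188} \approx -3.6649$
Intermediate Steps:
$\frac{-257 - 432}{83 + 105} = - \frac{689}{188}$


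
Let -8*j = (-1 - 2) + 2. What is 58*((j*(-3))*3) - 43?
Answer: -433/4 ≈ -108.25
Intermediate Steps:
j = ⅛ (j = -((-1 - 2) + 2)/8 = -(-3 + 2)/8 = -⅛*(-1) = ⅛ ≈ 0.12500)
58*((j*(-3))*3) - 43 = 58*(((⅛)*(-3))*3) - 43 = 58*(-3/8*3) - 43 = 58*(-9/8) - 43 = -261/4 - 43 = -433/4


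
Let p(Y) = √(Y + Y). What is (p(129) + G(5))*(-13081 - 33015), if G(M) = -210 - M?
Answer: 9910640 - 46096*√258 ≈ 9.1702e+6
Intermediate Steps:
p(Y) = √2*√Y (p(Y) = √(2*Y) = √2*√Y)
(p(129) + G(5))*(-13081 - 33015) = (√2*√129 + (-210 - 1*5))*(-13081 - 33015) = (√258 + (-210 - 5))*(-46096) = (√258 - 215)*(-46096) = (-215 + √258)*(-46096) = 9910640 - 46096*√258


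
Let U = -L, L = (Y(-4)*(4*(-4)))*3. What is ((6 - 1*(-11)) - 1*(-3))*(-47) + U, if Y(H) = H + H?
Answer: -1324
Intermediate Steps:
Y(H) = 2*H
L = 384 (L = ((2*(-4))*(4*(-4)))*3 = -8*(-16)*3 = 128*3 = 384)
U = -384 (U = -1*384 = -384)
((6 - 1*(-11)) - 1*(-3))*(-47) + U = ((6 - 1*(-11)) - 1*(-3))*(-47) - 384 = ((6 + 11) + 3)*(-47) - 384 = (17 + 3)*(-47) - 384 = 20*(-47) - 384 = -940 - 384 = -1324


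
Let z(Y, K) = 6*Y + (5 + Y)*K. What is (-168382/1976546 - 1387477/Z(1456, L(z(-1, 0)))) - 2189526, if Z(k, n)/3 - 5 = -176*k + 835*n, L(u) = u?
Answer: -1694292798677566/773817759 ≈ -2.1895e+6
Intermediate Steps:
z(Y, K) = 6*Y + K*(5 + Y)
Z(k, n) = 15 - 528*k + 2505*n (Z(k, n) = 15 + 3*(-176*k + 835*n) = 15 + (-528*k + 2505*n) = 15 - 528*k + 2505*n)
(-168382/1976546 - 1387477/Z(1456, L(z(-1, 0)))) - 2189526 = (-168382/1976546 - 1387477/(15 - 528*1456 + 2505*(5*0 + 6*(-1) + 0*(-1)))) - 2189526 = (-168382*1/1976546 - 1387477/(15 - 768768 + 2505*(0 - 6 + 0))) - 2189526 = (-84191/988273 - 1387477/(15 - 768768 + 2505*(-6))) - 2189526 = (-84191/988273 - 1387477/(15 - 768768 - 15030)) - 2189526 = (-84191/988273 - 1387477/(-783783)) - 2189526 = (-84191/988273 - 1387477*(-1/783783)) - 2189526 = (-84191/988273 + 15247/8613) - 2189526 = 1303914668/773817759 - 2189526 = -1694292798677566/773817759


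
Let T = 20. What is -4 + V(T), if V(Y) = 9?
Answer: 5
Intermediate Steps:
-4 + V(T) = -4 + 9 = 5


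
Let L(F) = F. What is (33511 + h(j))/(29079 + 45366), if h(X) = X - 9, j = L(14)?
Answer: 1596/3545 ≈ 0.45021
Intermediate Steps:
j = 14
h(X) = -9 + X
(33511 + h(j))/(29079 + 45366) = (33511 + (-9 + 14))/(29079 + 45366) = (33511 + 5)/74445 = 33516*(1/74445) = 1596/3545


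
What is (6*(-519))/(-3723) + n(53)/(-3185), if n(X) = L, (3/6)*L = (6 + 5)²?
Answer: 3005708/3952585 ≈ 0.76044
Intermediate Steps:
L = 242 (L = 2*(6 + 5)² = 2*11² = 2*121 = 242)
n(X) = 242
(6*(-519))/(-3723) + n(53)/(-3185) = (6*(-519))/(-3723) + 242/(-3185) = -3114*(-1/3723) + 242*(-1/3185) = 1038/1241 - 242/3185 = 3005708/3952585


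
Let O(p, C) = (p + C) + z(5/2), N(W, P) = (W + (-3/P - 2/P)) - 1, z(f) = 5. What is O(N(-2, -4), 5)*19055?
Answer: 628815/4 ≈ 1.5720e+5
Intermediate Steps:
N(W, P) = -1 + W - 5/P (N(W, P) = (W - 5/P) - 1 = -1 + W - 5/P)
O(p, C) = 5 + C + p (O(p, C) = (p + C) + 5 = (C + p) + 5 = 5 + C + p)
O(N(-2, -4), 5)*19055 = (5 + 5 + (-1 - 2 - 5/(-4)))*19055 = (5 + 5 + (-1 - 2 - 5*(-1/4)))*19055 = (5 + 5 + (-1 - 2 + 5/4))*19055 = (5 + 5 - 7/4)*19055 = (33/4)*19055 = 628815/4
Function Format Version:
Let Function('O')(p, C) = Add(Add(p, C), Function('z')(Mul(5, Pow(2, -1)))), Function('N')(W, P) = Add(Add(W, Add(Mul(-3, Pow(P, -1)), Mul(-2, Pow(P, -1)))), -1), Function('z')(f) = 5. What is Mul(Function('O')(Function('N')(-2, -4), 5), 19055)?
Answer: Rational(628815, 4) ≈ 1.5720e+5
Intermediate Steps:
Function('N')(W, P) = Add(-1, W, Mul(-5, Pow(P, -1))) (Function('N')(W, P) = Add(Add(W, Mul(-5, Pow(P, -1))), -1) = Add(-1, W, Mul(-5, Pow(P, -1))))
Function('O')(p, C) = Add(5, C, p) (Function('O')(p, C) = Add(Add(p, C), 5) = Add(Add(C, p), 5) = Add(5, C, p))
Mul(Function('O')(Function('N')(-2, -4), 5), 19055) = Mul(Add(5, 5, Add(-1, -2, Mul(-5, Pow(-4, -1)))), 19055) = Mul(Add(5, 5, Add(-1, -2, Mul(-5, Rational(-1, 4)))), 19055) = Mul(Add(5, 5, Add(-1, -2, Rational(5, 4))), 19055) = Mul(Add(5, 5, Rational(-7, 4)), 19055) = Mul(Rational(33, 4), 19055) = Rational(628815, 4)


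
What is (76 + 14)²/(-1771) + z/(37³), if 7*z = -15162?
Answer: -414125286/89706463 ≈ -4.6164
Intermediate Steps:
z = -2166 (z = (⅐)*(-15162) = -2166)
(76 + 14)²/(-1771) + z/(37³) = (76 + 14)²/(-1771) - 2166/(37³) = 90²*(-1/1771) - 2166/50653 = 8100*(-1/1771) - 2166*1/50653 = -8100/1771 - 2166/50653 = -414125286/89706463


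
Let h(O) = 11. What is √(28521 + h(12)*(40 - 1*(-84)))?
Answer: √29885 ≈ 172.87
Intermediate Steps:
√(28521 + h(12)*(40 - 1*(-84))) = √(28521 + 11*(40 - 1*(-84))) = √(28521 + 11*(40 + 84)) = √(28521 + 11*124) = √(28521 + 1364) = √29885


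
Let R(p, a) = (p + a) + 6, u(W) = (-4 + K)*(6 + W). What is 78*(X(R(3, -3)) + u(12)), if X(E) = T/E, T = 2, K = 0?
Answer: -5590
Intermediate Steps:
u(W) = -24 - 4*W (u(W) = (-4 + 0)*(6 + W) = -4*(6 + W) = -24 - 4*W)
R(p, a) = 6 + a + p (R(p, a) = (a + p) + 6 = 6 + a + p)
X(E) = 2/E
78*(X(R(3, -3)) + u(12)) = 78*(2/(6 - 3 + 3) + (-24 - 4*12)) = 78*(2/6 + (-24 - 48)) = 78*(2*(⅙) - 72) = 78*(⅓ - 72) = 78*(-215/3) = -5590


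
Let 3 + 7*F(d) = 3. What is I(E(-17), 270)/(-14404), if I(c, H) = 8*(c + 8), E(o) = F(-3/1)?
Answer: -16/3601 ≈ -0.0044432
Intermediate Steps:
F(d) = 0 (F(d) = -3/7 + (⅐)*3 = -3/7 + 3/7 = 0)
E(o) = 0
I(c, H) = 64 + 8*c (I(c, H) = 8*(8 + c) = 64 + 8*c)
I(E(-17), 270)/(-14404) = (64 + 8*0)/(-14404) = (64 + 0)*(-1/14404) = 64*(-1/14404) = -16/3601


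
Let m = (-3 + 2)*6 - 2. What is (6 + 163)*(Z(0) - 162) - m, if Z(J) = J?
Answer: -27370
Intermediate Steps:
m = -8 (m = -1*6 - 2 = -6 - 2 = -8)
(6 + 163)*(Z(0) - 162) - m = (6 + 163)*(0 - 162) - 1*(-8) = 169*(-162) + 8 = -27378 + 8 = -27370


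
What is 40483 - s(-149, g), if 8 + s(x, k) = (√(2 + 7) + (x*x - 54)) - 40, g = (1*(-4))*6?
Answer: 18381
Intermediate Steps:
g = -24 (g = -4*6 = -24)
s(x, k) = -99 + x² (s(x, k) = -8 + ((√(2 + 7) + (x*x - 54)) - 40) = -8 + ((√9 + (x² - 54)) - 40) = -8 + ((3 + (-54 + x²)) - 40) = -8 + ((-51 + x²) - 40) = -8 + (-91 + x²) = -99 + x²)
40483 - s(-149, g) = 40483 - (-99 + (-149)²) = 40483 - (-99 + 22201) = 40483 - 1*22102 = 40483 - 22102 = 18381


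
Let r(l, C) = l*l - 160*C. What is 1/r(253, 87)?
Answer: 1/50089 ≈ 1.9964e-5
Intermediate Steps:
r(l, C) = l**2 - 160*C
1/r(253, 87) = 1/(253**2 - 160*87) = 1/(64009 - 13920) = 1/50089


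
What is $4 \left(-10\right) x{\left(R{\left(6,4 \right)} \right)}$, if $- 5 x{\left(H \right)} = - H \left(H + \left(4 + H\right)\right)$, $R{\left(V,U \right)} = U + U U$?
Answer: $-7040$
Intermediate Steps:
$R{\left(V,U \right)} = U + U^{2}$
$x{\left(H \right)} = \frac{H \left(4 + 2 H\right)}{5}$ ($x{\left(H \right)} = - \frac{\left(-1\right) H \left(H + \left(4 + H\right)\right)}{5} = - \frac{\left(-1\right) H \left(4 + 2 H\right)}{5} = \frac{H \left(4 + 2 H\right)}{5}$)
$4 \left(-10\right) x{\left(R{\left(6,4 \right)} \right)} = 4 \left(-10\right) \frac{2 \cdot 4 \left(1 + 4\right) \left(2 + 4 \left(1 + 4\right)\right)}{5} = - 40 \frac{2 \cdot 4 \cdot 5 \left(2 + 4 \cdot 5\right)}{5} = - 40 \cdot \frac{2}{5} \cdot 20 \left(2 + 20\right) = - 40 \cdot \frac{2}{5} \cdot 20 \cdot 22 = \left(-40\right) 176 = -7040$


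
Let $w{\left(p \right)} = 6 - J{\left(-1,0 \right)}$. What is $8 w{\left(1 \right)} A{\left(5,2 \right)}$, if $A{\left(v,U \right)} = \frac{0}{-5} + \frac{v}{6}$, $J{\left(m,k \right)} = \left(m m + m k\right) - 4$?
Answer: $60$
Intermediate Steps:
$J{\left(m,k \right)} = -4 + m^{2} + k m$ ($J{\left(m,k \right)} = \left(m^{2} + k m\right) - 4 = -4 + m^{2} + k m$)
$A{\left(v,U \right)} = \frac{v}{6}$ ($A{\left(v,U \right)} = 0 \left(- \frac{1}{5}\right) + v \frac{1}{6} = 0 + \frac{v}{6} = \frac{v}{6}$)
$w{\left(p \right)} = 9$ ($w{\left(p \right)} = 6 - \left(-4 + \left(-1\right)^{2} + 0 \left(-1\right)\right) = 6 - \left(-4 + 1 + 0\right) = 6 - -3 = 6 + 3 = 9$)
$8 w{\left(1 \right)} A{\left(5,2 \right)} = 8 \cdot 9 \cdot \frac{1}{6} \cdot 5 = 72 \cdot \frac{5}{6} = 60$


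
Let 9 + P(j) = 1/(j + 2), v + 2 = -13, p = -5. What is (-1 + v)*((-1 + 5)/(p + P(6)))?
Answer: 512/111 ≈ 4.6126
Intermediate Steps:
v = -15 (v = -2 - 13 = -15)
P(j) = -9 + 1/(2 + j) (P(j) = -9 + 1/(j + 2) = -9 + 1/(2 + j))
(-1 + v)*((-1 + 5)/(p + P(6))) = (-1 - 15)*((-1 + 5)/(-5 + (-17 - 9*6)/(2 + 6))) = -64/(-5 + (-17 - 54)/8) = -64/(-5 + (1/8)*(-71)) = -64/(-5 - 71/8) = -64/(-111/8) = -64*(-8)/111 = -16*(-32/111) = 512/111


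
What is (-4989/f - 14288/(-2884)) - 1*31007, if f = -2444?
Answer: -54625851831/1762124 ≈ -31000.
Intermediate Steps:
(-4989/f - 14288/(-2884)) - 1*31007 = (-4989/(-2444) - 14288/(-2884)) - 1*31007 = (-4989*(-1/2444) - 14288*(-1/2884)) - 31007 = (4989/2444 + 3572/721) - 31007 = 12327037/1762124 - 31007 = -54625851831/1762124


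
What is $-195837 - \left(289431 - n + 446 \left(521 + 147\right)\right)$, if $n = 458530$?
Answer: $-324666$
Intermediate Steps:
$-195837 - \left(289431 - n + 446 \left(521 + 147\right)\right) = -195837 + \left(\left(- 446 \left(521 + 147\right) - 289431\right) + 458530\right) = -195837 + \left(\left(\left(-446\right) 668 - 289431\right) + 458530\right) = -195837 + \left(\left(-297928 - 289431\right) + 458530\right) = -195837 + \left(-587359 + 458530\right) = -195837 - 128829 = -324666$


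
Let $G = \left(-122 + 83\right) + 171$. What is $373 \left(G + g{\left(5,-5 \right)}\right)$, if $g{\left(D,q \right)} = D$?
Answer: $51101$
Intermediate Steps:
$G = 132$ ($G = -39 + 171 = 132$)
$373 \left(G + g{\left(5,-5 \right)}\right) = 373 \left(132 + 5\right) = 373 \cdot 137 = 51101$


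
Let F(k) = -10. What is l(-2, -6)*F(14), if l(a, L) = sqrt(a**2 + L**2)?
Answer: -20*sqrt(10) ≈ -63.246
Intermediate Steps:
l(a, L) = sqrt(L**2 + a**2)
l(-2, -6)*F(14) = sqrt((-6)**2 + (-2)**2)*(-10) = sqrt(36 + 4)*(-10) = sqrt(40)*(-10) = (2*sqrt(10))*(-10) = -20*sqrt(10)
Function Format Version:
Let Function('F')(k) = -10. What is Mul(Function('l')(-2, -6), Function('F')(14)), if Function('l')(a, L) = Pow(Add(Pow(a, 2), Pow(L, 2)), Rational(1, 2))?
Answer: Mul(-20, Pow(10, Rational(1, 2))) ≈ -63.246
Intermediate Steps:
Function('l')(a, L) = Pow(Add(Pow(L, 2), Pow(a, 2)), Rational(1, 2))
Mul(Function('l')(-2, -6), Function('F')(14)) = Mul(Pow(Add(Pow(-6, 2), Pow(-2, 2)), Rational(1, 2)), -10) = Mul(Pow(Add(36, 4), Rational(1, 2)), -10) = Mul(Pow(40, Rational(1, 2)), -10) = Mul(Mul(2, Pow(10, Rational(1, 2))), -10) = Mul(-20, Pow(10, Rational(1, 2)))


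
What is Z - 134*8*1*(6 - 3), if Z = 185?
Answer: -3031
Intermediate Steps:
Z - 134*8*1*(6 - 3) = 185 - 134*8*1*(6 - 3) = 185 - 1072*3 = 185 - 134*24 = 185 - 3216 = -3031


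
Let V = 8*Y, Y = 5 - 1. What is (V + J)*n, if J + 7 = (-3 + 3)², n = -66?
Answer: -1650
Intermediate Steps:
Y = 4
J = -7 (J = -7 + (-3 + 3)² = -7 + 0² = -7 + 0 = -7)
V = 32 (V = 8*4 = 32)
(V + J)*n = (32 - 7)*(-66) = 25*(-66) = -1650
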